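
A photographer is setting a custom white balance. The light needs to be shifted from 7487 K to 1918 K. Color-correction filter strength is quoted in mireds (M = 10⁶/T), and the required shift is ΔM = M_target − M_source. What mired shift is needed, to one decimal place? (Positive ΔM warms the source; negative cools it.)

+387.8 mireds

M_source = 10⁶/7487 = 133.565; M_target = 10⁶/1918 = 521.376.
ΔM = 521.376 − 133.565 = 387.812 → +387.8 mireds, a warming shift.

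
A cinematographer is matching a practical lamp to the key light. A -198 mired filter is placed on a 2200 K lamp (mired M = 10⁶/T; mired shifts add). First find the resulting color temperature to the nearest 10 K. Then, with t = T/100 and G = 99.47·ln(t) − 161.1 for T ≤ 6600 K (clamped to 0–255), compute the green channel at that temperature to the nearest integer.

M_in = 10⁶/2200 = 454.55; M_out = 454.55 + (-198) = 256.55.
T_out = 10⁶/256.55 = 3897.9 K → 3900 K; t = 39.
G = 99.47·ln 39 − 161.1 = 99.47·3.6636 − 161.1 = 203.314.
Rounded: 203.

203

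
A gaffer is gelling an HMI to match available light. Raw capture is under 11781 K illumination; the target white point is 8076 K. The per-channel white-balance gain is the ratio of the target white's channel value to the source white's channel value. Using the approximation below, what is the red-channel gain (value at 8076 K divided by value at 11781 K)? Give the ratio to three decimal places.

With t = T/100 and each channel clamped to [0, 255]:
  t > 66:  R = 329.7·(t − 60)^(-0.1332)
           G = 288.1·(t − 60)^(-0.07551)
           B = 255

1.146

At 11781 K (t = 117.81):
  R = 329.7·(117.81 − 60)^(-0.1332) = 329.7·57.81^(-0.1332) = 329.7·0.58251 = 192.053.
At 8076 K (t = 80.76):
  R = 329.7·(80.76 − 60)^(-0.1332) = 329.7·20.76^(-0.1332) = 329.7·0.66764 = 220.122.
Gain = 220.122 / 192.053 = 1.1462 → 1.146.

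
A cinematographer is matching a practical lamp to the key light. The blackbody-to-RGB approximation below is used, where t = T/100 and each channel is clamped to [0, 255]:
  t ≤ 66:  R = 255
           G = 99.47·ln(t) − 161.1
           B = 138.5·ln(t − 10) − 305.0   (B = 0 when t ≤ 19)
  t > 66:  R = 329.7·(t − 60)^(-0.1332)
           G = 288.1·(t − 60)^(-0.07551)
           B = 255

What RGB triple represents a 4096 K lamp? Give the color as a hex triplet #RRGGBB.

#FFD0AA

t = 4096/100 = 40.96; the t ≤ 66 branch applies.
R = 255 by definition for t ≤ 66.
G = 99.47·ln 40.96 − 161.1 = 99.47·3.7126 − 161.1 = 208.192.
B = 138.5·ln(40.96 − 10) − 305.0 = 138.5·ln 30.96 − 305.0 = 138.5·3.4327 − 305.0 = 170.428.
Rounded: (255, 208, 170).
In hex: #FFD0AA.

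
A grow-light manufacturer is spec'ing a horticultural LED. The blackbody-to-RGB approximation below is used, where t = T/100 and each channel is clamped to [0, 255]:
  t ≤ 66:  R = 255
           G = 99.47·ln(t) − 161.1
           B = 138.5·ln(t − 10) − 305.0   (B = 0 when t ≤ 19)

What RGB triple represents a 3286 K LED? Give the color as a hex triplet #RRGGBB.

t = 3286/100 = 32.86; the t ≤ 66 branch applies.
R = 255 by definition for t ≤ 66.
G = 99.47·ln 32.86 − 161.1 = 99.47·3.4923 − 161.1 = 186.275.
B = 138.5·ln(32.86 − 10) − 305.0 = 138.5·ln 22.86 − 305.0 = 138.5·3.1294 − 305.0 = 128.420.
Rounded: (255, 186, 128).
In hex: #FFBA80.

#FFBA80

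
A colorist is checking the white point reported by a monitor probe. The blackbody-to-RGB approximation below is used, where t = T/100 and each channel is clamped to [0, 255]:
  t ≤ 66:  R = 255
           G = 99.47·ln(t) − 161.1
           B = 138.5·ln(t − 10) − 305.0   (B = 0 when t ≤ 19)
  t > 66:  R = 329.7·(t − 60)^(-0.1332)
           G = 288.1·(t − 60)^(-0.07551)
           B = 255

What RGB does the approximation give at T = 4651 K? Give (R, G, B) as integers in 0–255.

(255, 221, 193)

t = 4651/100 = 46.51; the t ≤ 66 branch applies.
R = 255 by definition for t ≤ 66.
G = 99.47·ln 46.51 − 161.1 = 99.47·3.8397 − 161.1 = 220.832.
B = 138.5·ln(46.51 − 10) − 305.0 = 138.5·ln 36.51 − 305.0 = 138.5·3.5976 − 305.0 = 193.266.
Rounded: (255, 221, 193).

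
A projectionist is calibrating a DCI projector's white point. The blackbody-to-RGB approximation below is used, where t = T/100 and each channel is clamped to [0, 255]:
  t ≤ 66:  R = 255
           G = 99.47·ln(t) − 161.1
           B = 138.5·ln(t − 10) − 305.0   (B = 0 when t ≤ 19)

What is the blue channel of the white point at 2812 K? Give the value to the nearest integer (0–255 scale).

96

t = 2812/100 = 28.12; the t ≤ 66 branch applies.
B = 138.5·ln(28.12 − 10) − 305.0 = 138.5·ln 18.12 − 305.0 = 138.5·2.8970 − 305.0 = 96.237.
Rounded: 96.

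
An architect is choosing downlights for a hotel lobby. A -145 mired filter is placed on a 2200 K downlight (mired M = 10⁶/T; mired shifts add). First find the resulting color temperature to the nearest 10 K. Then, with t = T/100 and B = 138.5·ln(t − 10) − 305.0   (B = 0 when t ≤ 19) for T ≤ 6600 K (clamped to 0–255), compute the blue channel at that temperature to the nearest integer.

125

M_in = 10⁶/2200 = 454.55; M_out = 454.55 + (-145) = 309.55.
T_out = 10⁶/309.55 = 3230.5 K → 3230 K; t = 32.3.
B = 138.5·ln(32.3 − 10) − 305.0 = 138.5·ln 22.3 − 305.0 = 138.5·3.1046 − 305.0 = 124.985.
Rounded: 125.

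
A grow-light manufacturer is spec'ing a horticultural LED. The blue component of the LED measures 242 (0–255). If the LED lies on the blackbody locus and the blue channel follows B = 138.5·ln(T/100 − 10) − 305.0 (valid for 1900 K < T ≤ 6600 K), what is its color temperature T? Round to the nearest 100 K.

6200 K

ln(t − 10) = (242 + 305.0) / 138.5 = 3.9495.
t − 10 = e^3.9495 = 51.907, so t = 61.907.
T = 100·t = 6191 K → 6200 K to the nearest 100 K.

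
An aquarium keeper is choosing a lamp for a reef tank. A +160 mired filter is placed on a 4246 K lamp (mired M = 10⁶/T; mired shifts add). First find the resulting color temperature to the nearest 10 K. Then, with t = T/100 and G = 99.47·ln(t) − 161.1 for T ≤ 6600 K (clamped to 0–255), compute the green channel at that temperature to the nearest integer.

160

M_in = 10⁶/4246 = 235.52; M_out = 235.52 + (+160) = 395.52.
T_out = 10⁶/395.52 = 2528.3 K → 2530 K; t = 25.3.
G = 99.47·ln 25.3 − 161.1 = 99.47·3.2308 − 161.1 = 160.268.
Rounded: 160.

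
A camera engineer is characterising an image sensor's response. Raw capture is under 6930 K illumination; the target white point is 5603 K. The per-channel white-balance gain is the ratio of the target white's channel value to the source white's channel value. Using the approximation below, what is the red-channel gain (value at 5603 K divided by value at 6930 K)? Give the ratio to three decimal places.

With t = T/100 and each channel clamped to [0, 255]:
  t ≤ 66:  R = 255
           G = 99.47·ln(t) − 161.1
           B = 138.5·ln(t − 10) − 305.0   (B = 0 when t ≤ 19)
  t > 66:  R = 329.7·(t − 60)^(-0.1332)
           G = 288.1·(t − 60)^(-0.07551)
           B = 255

At 6930 K (t = 69.3):
  R = 329.7·(69.3 − 60)^(-0.1332) = 329.7·9.3^(-0.1332) = 329.7·0.74302 = 244.972.
At 5603 K (t = 56.03):
  R = 255 by definition for t ≤ 66.
Gain = 255.000 / 244.972 = 1.0409 → 1.041.

1.041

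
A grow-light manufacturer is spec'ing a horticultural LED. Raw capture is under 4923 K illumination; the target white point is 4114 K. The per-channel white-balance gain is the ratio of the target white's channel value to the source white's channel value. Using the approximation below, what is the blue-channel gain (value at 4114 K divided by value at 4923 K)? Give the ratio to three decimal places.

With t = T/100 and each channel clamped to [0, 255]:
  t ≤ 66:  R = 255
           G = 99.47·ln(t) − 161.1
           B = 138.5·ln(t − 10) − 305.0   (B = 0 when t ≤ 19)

0.843

At 4923 K (t = 49.23):
  B = 138.5·ln(49.23 − 10) − 305.0 = 138.5·ln 39.23 − 305.0 = 138.5·3.6694 − 305.0 = 203.218.
At 4114 K (t = 41.14):
  B = 138.5·ln(41.14 − 10) − 305.0 = 138.5·ln 31.14 − 305.0 = 138.5·3.4385 − 305.0 = 171.231.
Gain = 171.231 / 203.218 = 0.8426 → 0.843.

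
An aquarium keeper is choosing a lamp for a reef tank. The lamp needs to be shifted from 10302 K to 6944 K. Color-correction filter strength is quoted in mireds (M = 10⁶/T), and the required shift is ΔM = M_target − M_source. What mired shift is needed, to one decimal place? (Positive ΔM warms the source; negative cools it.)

+46.9 mireds

M_source = 10⁶/10302 = 97.069; M_target = 10⁶/6944 = 144.009.
ΔM = 144.009 − 97.069 = 46.941 → +46.9 mireds, a warming shift.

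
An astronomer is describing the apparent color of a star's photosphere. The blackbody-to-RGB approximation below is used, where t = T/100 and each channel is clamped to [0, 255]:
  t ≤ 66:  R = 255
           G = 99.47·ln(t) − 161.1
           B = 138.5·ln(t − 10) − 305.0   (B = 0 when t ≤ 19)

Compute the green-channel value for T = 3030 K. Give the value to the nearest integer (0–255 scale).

178

t = 3030/100 = 30.3; the t ≤ 66 branch applies.
G = 99.47·ln 30.3 − 161.1 = 99.47·3.4111 − 161.1 = 178.207.
Rounded: 178.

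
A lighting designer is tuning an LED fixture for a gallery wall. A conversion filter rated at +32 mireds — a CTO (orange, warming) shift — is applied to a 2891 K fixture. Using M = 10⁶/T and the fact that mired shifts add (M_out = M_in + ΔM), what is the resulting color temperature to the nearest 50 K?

M_in = 10⁶/2891 = 345.90 mireds.
M_out = 345.90 + (+32) = 377.90 mireds.
T_out = 10⁶/377.90 = 2646.2 K → 2650 K.

2650 K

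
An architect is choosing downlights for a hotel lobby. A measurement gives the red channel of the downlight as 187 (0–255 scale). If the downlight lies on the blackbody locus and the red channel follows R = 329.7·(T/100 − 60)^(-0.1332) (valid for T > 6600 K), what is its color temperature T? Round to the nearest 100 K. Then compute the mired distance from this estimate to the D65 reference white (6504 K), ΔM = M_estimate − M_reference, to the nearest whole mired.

(t − 60)^(-0.1332) = 187/329.7 = 0.56718.
t − 60 = 0.56718^(1/-0.1332) = 0.56718^(-7.508) = 70.620, so t = 130.620.
T = 100·t = 13062 K → 13100 K to the nearest 100 K.
M_estimate = 10⁶/13100 = 76.34; M_reference = 10⁶/6504 = 153.75.
ΔM = 76.34 − 153.75 = -77.42 → -77 mireds.

-77 mireds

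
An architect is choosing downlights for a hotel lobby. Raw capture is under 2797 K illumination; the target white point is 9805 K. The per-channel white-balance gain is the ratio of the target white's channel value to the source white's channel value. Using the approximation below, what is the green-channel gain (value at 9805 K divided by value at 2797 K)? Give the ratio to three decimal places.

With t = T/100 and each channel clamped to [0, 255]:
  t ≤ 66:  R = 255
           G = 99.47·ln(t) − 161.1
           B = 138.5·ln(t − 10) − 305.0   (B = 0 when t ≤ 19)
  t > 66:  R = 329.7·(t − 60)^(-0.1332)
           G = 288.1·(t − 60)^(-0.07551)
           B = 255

1.286

At 2797 K (t = 27.97):
  G = 99.47·ln 27.97 − 161.1 = 99.47·3.3311 − 161.1 = 170.248.
At 9805 K (t = 98.05):
  G = 288.1·(98.05 − 60)^(-0.07551) = 288.1·38.05^(-0.07551) = 288.1·0.75974 = 218.882.
Gain = 218.882 / 170.248 = 1.2857 → 1.286.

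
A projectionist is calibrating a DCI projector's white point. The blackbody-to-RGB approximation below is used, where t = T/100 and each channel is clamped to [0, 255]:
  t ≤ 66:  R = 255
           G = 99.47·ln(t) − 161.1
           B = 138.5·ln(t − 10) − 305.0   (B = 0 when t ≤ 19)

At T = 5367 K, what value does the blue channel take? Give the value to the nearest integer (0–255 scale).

t = 5367/100 = 53.67; the t ≤ 66 branch applies.
B = 138.5·ln(53.67 − 10) − 305.0 = 138.5·ln 43.67 − 305.0 = 138.5·3.7767 − 305.0 = 218.068.
Rounded: 218.

218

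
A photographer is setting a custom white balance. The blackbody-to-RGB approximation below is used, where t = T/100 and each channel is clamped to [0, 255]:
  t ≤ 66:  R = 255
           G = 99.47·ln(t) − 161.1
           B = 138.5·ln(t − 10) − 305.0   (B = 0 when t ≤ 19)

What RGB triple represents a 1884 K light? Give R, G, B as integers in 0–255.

t = 1884/100 = 18.84; the t ≤ 66 branch applies.
R = 255 by definition for t ≤ 66.
G = 99.47·ln 18.84 − 161.1 = 99.47·2.9360 − 161.1 = 130.942.
t = 18.84 ≤ 19, so B = 0.
Rounded: (255, 131, 0).

R=255, G=131, B=0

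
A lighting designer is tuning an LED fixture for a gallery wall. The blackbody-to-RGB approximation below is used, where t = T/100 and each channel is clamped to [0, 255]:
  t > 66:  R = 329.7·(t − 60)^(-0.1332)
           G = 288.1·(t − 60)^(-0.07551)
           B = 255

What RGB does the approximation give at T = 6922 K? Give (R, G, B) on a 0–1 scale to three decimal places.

t = 6922/100 = 69.22; the t > 66 branch applies.
R = 329.7·(69.22 − 60)^(-0.1332) = 329.7·9.22^(-0.1332) = 329.7·0.74387 = 245.254.
G = 288.1·(69.22 − 60)^(-0.07551) = 288.1·9.22^(-0.07551) = 288.1·0.84558 = 243.611.
B = 255 by definition for t > 66.
Dividing each by 255: (0.9618, 0.9553, 1.0000) → (0.962, 0.955, 1.000).

(0.962, 0.955, 1.000)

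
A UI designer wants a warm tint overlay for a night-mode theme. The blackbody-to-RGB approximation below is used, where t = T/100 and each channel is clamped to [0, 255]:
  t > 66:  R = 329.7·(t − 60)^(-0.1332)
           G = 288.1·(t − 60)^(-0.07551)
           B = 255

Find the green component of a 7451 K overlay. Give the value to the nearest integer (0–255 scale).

235

t = 7451/100 = 74.51; the t > 66 branch applies.
G = 288.1·(74.51 − 60)^(-0.07551) = 288.1·14.51^(-0.07551) = 288.1·0.81711 = 235.410.
Rounded: 235.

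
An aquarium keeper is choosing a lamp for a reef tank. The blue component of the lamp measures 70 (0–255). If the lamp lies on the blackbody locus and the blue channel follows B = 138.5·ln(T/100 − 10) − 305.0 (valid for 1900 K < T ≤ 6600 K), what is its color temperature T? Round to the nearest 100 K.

2500 K

ln(t − 10) = (70 + 305.0) / 138.5 = 2.7076.
t − 10 = e^2.7076 = 14.993, so t = 24.993.
T = 100·t = 2499 K → 2500 K to the nearest 100 K.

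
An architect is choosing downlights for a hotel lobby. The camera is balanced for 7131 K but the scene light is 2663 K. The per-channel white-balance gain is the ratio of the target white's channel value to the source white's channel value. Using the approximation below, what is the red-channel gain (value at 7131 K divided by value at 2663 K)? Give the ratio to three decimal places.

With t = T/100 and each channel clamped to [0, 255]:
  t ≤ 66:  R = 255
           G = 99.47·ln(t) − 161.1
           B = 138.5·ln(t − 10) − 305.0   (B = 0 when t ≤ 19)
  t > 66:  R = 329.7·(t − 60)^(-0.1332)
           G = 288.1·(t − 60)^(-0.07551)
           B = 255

0.936

At 2663 K (t = 26.63):
  R = 255 by definition for t ≤ 66.
At 7131 K (t = 71.31):
  R = 329.7·(71.31 − 60)^(-0.1332) = 329.7·11.31^(-0.1332) = 329.7·0.72390 = 238.670.
Gain = 238.670 / 255.000 = 0.9360 → 0.936.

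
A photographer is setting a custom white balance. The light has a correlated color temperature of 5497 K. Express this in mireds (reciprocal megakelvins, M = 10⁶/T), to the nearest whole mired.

M = 10⁶ / 5497 = 181.917 → 182 mireds.

182 mireds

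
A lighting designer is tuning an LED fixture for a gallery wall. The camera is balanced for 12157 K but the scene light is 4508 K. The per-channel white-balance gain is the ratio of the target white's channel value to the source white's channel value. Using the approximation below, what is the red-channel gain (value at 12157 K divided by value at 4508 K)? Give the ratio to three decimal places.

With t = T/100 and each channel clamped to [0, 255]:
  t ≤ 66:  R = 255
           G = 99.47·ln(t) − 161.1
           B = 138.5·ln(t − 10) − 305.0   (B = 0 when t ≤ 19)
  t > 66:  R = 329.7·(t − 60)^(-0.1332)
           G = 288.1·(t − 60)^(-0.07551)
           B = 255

At 4508 K (t = 45.08):
  R = 255 by definition for t ≤ 66.
At 12157 K (t = 121.57):
  R = 329.7·(121.57 − 60)^(-0.1332) = 329.7·61.57^(-0.1332) = 329.7·0.57764 = 190.447.
Gain = 190.447 / 255.000 = 0.7469 → 0.747.

0.747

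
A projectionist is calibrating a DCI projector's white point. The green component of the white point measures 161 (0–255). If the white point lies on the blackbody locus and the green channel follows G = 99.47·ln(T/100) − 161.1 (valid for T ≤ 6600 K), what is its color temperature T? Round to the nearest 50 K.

ln t = (161 + 161.1) / 99.47 = 3.2382.
t = e^3.2382 = 25.487.
T = 100·t = 2549 K → 2550 K to the nearest 50 K.

2550 K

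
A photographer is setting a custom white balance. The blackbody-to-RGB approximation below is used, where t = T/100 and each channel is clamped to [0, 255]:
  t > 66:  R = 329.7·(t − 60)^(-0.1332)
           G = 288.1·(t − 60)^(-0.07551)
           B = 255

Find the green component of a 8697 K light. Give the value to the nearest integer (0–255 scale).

t = 8697/100 = 86.97; the t > 66 branch applies.
G = 288.1·(86.97 − 60)^(-0.07551) = 288.1·26.97^(-0.07551) = 288.1·0.77975 = 224.645.
Rounded: 225.

225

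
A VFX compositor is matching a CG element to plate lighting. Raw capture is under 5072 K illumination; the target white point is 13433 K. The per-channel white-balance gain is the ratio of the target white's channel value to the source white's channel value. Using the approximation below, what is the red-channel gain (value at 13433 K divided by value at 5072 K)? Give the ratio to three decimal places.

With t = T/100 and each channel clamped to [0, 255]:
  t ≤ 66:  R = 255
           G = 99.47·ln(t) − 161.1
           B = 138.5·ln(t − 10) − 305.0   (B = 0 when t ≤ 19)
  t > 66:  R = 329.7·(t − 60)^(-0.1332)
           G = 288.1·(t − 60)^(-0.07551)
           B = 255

0.728

At 5072 K (t = 50.72):
  R = 255 by definition for t ≤ 66.
At 13433 K (t = 134.33):
  R = 329.7·(134.33 − 60)^(-0.1332) = 329.7·74.33^(-0.1332) = 329.7·0.56333 = 185.729.
Gain = 185.729 / 255.000 = 0.7283 → 0.728.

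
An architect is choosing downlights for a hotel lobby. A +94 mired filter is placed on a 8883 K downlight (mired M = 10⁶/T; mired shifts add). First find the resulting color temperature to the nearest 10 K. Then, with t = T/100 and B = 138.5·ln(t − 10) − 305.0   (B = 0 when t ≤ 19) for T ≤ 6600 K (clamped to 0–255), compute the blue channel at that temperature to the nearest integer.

M_in = 10⁶/8883 = 112.57; M_out = 112.57 + (+94) = 206.57.
T_out = 10⁶/206.57 = 4840.9 K → 4840 K; t = 48.4.
B = 138.5·ln(48.4 − 10) − 305.0 = 138.5·ln 38.4 − 305.0 = 138.5·3.6481 − 305.0 = 200.256.
Rounded: 200.

200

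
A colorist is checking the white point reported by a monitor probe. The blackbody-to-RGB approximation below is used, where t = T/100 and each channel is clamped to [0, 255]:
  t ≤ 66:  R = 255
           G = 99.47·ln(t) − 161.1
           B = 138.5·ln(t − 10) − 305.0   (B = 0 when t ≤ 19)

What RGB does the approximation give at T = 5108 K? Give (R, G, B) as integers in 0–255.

t = 5108/100 = 51.08; the t ≤ 66 branch applies.
R = 255 by definition for t ≤ 66.
G = 99.47·ln 51.08 − 161.1 = 99.47·3.9334 − 161.1 = 230.155.
B = 138.5·ln(51.08 − 10) − 305.0 = 138.5·ln 41.08 − 305.0 = 138.5·3.7155 − 305.0 = 209.600.
Rounded: (255, 230, 210).

(255, 230, 210)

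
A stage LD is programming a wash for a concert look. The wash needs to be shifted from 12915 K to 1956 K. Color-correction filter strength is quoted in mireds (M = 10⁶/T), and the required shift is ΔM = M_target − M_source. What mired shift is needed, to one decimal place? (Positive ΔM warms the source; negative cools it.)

M_source = 10⁶/12915 = 77.429; M_target = 10⁶/1956 = 511.247.
ΔM = 511.247 − 77.429 = 433.818 → +433.8 mireds, a warming shift.

+433.8 mireds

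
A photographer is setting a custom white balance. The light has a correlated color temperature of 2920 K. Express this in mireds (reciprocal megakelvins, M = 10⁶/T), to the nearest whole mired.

342 mireds

M = 10⁶ / 2920 = 342.466 → 342 mireds.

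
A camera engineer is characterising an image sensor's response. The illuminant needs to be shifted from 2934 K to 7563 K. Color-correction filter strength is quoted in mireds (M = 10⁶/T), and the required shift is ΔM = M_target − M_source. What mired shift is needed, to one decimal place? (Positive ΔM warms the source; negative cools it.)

M_source = 10⁶/2934 = 340.832; M_target = 10⁶/7563 = 132.223.
ΔM = 132.223 − 340.832 = -208.609 → -208.6 mireds, a cooling shift.

-208.6 mireds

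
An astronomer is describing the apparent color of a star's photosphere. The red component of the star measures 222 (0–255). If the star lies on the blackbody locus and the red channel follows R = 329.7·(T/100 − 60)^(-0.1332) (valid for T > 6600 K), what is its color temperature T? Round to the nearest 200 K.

8000 K

(t − 60)^(-0.1332) = 222/329.7 = 0.67334.
t − 60 = 0.67334^(1/-0.1332) = 0.67334^(-7.508) = 19.478, so t = 79.478.
T = 100·t = 7948 K → 8000 K to the nearest 200 K.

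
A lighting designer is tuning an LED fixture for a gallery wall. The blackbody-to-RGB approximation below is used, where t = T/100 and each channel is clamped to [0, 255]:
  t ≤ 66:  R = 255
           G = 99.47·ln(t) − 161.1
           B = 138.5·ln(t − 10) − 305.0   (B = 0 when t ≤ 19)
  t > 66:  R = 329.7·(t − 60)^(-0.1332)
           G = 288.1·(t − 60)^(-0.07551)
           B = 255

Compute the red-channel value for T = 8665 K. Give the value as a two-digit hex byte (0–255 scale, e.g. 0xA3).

0xD5

t = 8665/100 = 86.65; the t > 66 branch applies.
R = 329.7·(86.65 − 60)^(-0.1332) = 329.7·26.65^(-0.1332) = 329.7·0.64580 = 212.920.
Rounded: 213; in hex, 0xD5.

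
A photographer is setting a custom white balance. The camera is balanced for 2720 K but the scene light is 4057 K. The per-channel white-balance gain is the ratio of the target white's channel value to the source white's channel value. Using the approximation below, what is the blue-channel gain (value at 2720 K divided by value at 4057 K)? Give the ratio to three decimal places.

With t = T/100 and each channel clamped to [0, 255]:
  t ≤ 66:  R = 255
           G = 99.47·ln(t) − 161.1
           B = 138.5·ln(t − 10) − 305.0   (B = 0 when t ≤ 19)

0.528

At 4057 K (t = 40.57):
  B = 138.5·ln(40.57 − 10) − 305.0 = 138.5·ln 30.57 − 305.0 = 138.5·3.4200 − 305.0 = 168.673.
At 2720 K (t = 27.2):
  B = 138.5·ln(27.2 − 10) − 305.0 = 138.5·ln 17.2 − 305.0 = 138.5·2.8449 − 305.0 = 89.020.
Gain = 89.020 / 168.673 = 0.5278 → 0.528.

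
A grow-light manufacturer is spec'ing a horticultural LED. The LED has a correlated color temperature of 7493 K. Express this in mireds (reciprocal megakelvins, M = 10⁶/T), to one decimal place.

133.5 mireds

M = 10⁶ / 7493 = 133.458 → 133.5 mireds.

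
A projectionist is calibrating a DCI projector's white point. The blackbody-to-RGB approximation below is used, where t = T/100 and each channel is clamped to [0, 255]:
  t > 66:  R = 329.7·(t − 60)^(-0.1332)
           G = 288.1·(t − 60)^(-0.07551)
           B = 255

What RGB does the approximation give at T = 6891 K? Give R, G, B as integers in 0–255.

t = 6891/100 = 68.91; the t > 66 branch applies.
R = 329.7·(68.91 − 60)^(-0.1332) = 329.7·8.91^(-0.1332) = 329.7·0.74727 = 246.374.
G = 288.1·(68.91 − 60)^(-0.07551) = 288.1·8.91^(-0.07551) = 288.1·0.84776 = 244.241.
B = 255 by definition for t > 66.
Rounded: (246, 244, 255).

R=246, G=244, B=255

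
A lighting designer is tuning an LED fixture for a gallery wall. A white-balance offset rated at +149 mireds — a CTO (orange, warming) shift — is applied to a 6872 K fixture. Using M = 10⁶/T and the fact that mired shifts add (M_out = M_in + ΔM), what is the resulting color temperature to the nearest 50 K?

3400 K

M_in = 10⁶/6872 = 145.52 mireds.
M_out = 145.52 + (+149) = 294.52 mireds.
T_out = 10⁶/294.52 = 3395.4 K → 3400 K.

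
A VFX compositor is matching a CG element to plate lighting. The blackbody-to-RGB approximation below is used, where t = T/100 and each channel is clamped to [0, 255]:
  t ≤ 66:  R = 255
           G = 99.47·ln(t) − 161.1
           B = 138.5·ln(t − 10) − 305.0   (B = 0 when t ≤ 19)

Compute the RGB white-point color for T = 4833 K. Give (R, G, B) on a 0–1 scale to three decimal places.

t = 4833/100 = 48.33; the t ≤ 66 branch applies.
R = 255 by definition for t ≤ 66.
G = 99.47·ln 48.33 − 161.1 = 99.47·3.8781 − 161.1 = 224.650.
B = 138.5·ln(48.33 − 10) − 305.0 = 138.5·ln 38.33 − 305.0 = 138.5·3.6462 − 305.0 = 200.003.
Dividing each by 255: (1.0000, 0.8810, 0.7843) → (1.000, 0.881, 0.784).

(1.000, 0.881, 0.784)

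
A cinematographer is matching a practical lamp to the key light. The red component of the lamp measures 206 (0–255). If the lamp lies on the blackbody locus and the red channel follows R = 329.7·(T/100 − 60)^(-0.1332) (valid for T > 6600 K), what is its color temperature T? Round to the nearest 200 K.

9400 K

(t − 60)^(-0.1332) = 206/329.7 = 0.62481.
t − 60 = 0.62481^(1/-0.1332) = 0.62481^(-7.508) = 34.152, so t = 94.152.
T = 100·t = 9415 K → 9400 K to the nearest 200 K.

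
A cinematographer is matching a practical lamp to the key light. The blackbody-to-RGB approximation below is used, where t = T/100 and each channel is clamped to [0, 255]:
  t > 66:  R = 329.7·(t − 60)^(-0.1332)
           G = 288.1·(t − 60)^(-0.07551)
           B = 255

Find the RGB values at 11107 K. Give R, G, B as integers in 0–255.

t = 11107/100 = 111.07; the t > 66 branch applies.
R = 329.7·(111.07 − 60)^(-0.1332) = 329.7·51.07^(-0.1332) = 329.7·0.59221 = 195.250.
G = 288.1·(111.07 − 60)^(-0.07551) = 288.1·51.07^(-0.07551) = 288.1·0.74305 = 214.072.
B = 255 by definition for t > 66.
Rounded: (195, 214, 255).

R=195, G=214, B=255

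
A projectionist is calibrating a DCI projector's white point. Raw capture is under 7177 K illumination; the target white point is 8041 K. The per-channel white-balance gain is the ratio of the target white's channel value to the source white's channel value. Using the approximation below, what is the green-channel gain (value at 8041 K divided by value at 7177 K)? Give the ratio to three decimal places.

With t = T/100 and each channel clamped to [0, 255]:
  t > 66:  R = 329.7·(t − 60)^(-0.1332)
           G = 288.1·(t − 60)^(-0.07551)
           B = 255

At 7177 K (t = 71.77):
  G = 288.1·(71.77 − 60)^(-0.07551) = 288.1·11.77^(-0.07551) = 288.1·0.83013 = 239.160.
At 8041 K (t = 80.41):
  G = 288.1·(80.41 − 60)^(-0.07551) = 288.1·20.41^(-0.07551) = 288.1·0.79633 = 229.423.
Gain = 229.423 / 239.160 = 0.9593 → 0.959.

0.959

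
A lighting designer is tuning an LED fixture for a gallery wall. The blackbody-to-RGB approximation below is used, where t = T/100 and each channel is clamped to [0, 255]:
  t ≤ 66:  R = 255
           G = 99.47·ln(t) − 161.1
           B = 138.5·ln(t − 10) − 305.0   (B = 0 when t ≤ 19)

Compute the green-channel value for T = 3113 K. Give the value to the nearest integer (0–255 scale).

t = 3113/100 = 31.13; the t ≤ 66 branch applies.
G = 99.47·ln 31.13 − 161.1 = 99.47·3.4382 − 161.1 = 180.895.
Rounded: 181.

181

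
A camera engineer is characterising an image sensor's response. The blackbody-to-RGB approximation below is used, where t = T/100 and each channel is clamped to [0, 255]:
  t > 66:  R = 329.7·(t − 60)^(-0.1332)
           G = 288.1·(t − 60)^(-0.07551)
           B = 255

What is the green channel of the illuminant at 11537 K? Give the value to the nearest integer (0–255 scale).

213

t = 11537/100 = 115.37; the t > 66 branch applies.
G = 288.1·(115.37 − 60)^(-0.07551) = 288.1·55.37^(-0.07551) = 288.1·0.73853 = 212.769.
Rounded: 213.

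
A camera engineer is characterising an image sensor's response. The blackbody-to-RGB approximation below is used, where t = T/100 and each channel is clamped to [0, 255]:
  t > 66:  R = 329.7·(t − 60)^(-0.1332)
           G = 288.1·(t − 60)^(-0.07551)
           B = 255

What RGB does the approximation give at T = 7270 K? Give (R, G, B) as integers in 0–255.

t = 7270/100 = 72.7; the t > 66 branch applies.
R = 329.7·(72.7 − 60)^(-0.1332) = 329.7·12.7^(-0.1332) = 329.7·0.71281 = 235.013.
G = 288.1·(72.7 − 60)^(-0.07551) = 288.1·12.7^(-0.07551) = 288.1·0.82538 = 237.791.
B = 255 by definition for t > 66.
Rounded: (235, 238, 255).

(235, 238, 255)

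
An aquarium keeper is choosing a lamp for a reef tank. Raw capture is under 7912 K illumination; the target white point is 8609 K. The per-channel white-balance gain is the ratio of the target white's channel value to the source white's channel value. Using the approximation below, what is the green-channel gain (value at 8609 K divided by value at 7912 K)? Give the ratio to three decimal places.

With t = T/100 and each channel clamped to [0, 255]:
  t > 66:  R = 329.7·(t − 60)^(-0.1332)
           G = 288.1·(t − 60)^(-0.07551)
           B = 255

0.977

At 7912 K (t = 79.12):
  G = 288.1·(79.12 − 60)^(-0.07551) = 288.1·19.12^(-0.07551) = 288.1·0.80027 = 230.557.
At 8609 K (t = 86.09):
  G = 288.1·(86.09 − 60)^(-0.07551) = 288.1·26.09^(-0.07551) = 288.1·0.78170 = 225.209.
Gain = 225.209 / 230.557 = 0.9768 → 0.977.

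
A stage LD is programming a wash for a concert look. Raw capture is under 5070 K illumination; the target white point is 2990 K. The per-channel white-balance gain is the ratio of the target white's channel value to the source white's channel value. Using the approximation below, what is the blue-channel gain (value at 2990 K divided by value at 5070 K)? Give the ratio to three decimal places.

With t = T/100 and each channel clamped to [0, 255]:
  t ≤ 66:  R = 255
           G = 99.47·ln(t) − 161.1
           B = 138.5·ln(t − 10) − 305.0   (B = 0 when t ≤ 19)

0.524

At 5070 K (t = 50.7):
  B = 138.5·ln(50.7 − 10) − 305.0 = 138.5·ln 40.7 − 305.0 = 138.5·3.7062 − 305.0 = 208.313.
At 2990 K (t = 29.9):
  B = 138.5·ln(29.9 − 10) − 305.0 = 138.5·ln 19.9 − 305.0 = 138.5·2.9907 − 305.0 = 109.215.
Gain = 109.215 / 208.313 = 0.5243 → 0.524.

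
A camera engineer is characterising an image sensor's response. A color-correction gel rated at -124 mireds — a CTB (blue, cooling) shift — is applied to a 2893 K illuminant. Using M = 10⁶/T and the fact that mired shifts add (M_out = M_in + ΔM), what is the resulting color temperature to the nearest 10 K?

M_in = 10⁶/2893 = 345.66 mireds.
M_out = 345.66 + (-124) = 221.66 mireds.
T_out = 10⁶/221.66 = 4511.4 K → 4510 K.

4510 K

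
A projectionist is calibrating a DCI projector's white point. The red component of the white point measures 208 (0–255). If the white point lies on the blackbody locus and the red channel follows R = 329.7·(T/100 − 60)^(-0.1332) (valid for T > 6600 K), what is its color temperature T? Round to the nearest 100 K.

(t − 60)^(-0.1332) = 208/329.7 = 0.63088.
t − 60 = 0.63088^(1/-0.1332) = 0.63088^(-7.508) = 31.763, so t = 91.763.
T = 100·t = 9176 K → 9200 K to the nearest 100 K.

9200 K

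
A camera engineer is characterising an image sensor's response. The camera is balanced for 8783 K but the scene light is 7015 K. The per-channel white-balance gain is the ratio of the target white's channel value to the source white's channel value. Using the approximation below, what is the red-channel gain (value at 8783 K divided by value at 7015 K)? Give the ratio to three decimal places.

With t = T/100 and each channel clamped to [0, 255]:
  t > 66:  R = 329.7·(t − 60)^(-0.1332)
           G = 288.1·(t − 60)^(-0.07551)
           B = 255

0.874

At 7015 K (t = 70.15):
  R = 329.7·(70.15 − 60)^(-0.1332) = 329.7·10.15^(-0.1332) = 329.7·0.73441 = 242.135.
At 8783 K (t = 87.83):
  R = 329.7·(87.83 − 60)^(-0.1332) = 329.7·27.83^(-0.1332) = 329.7·0.64208 = 211.695.
Gain = 211.695 / 242.135 = 0.8743 → 0.874.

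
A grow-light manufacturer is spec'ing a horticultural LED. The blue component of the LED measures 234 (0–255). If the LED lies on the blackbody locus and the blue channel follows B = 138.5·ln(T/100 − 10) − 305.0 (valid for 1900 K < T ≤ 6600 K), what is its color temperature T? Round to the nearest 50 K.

ln(t − 10) = (234 + 305.0) / 138.5 = 3.8917.
t − 10 = e^3.8917 = 48.994, so t = 58.994.
T = 100·t = 5899 K → 5900 K to the nearest 50 K.

5900 K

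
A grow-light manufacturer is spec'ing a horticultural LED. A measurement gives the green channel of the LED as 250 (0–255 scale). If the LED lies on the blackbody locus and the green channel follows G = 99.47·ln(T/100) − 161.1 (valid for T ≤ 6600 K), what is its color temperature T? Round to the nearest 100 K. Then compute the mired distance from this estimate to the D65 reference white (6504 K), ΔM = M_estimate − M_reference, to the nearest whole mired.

+8 mireds

ln t = (250 + 161.1) / 99.47 = 4.1329.
t = e^4.1329 = 62.359.
T = 100·t = 6236 K → 6200 K to the nearest 100 K.
M_estimate = 10⁶/6200 = 161.29; M_reference = 10⁶/6504 = 153.75.
ΔM = 161.29 − 153.75 = 7.54 → +8 mireds.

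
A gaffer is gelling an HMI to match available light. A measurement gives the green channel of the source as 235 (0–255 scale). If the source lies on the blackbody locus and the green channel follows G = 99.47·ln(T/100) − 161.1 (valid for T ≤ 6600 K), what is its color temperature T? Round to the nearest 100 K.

5400 K

ln t = (235 + 161.1) / 99.47 = 3.9821.
t = e^3.9821 = 53.630.
T = 100·t = 5363 K → 5400 K to the nearest 100 K.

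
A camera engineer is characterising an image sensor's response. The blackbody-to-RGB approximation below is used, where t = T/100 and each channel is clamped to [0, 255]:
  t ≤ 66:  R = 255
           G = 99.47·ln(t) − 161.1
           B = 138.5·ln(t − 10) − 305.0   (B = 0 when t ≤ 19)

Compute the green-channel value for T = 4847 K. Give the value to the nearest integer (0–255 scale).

t = 4847/100 = 48.47; the t ≤ 66 branch applies.
G = 99.47·ln 48.47 − 161.1 = 99.47·3.8809 − 161.1 = 224.938.
Rounded: 225.

225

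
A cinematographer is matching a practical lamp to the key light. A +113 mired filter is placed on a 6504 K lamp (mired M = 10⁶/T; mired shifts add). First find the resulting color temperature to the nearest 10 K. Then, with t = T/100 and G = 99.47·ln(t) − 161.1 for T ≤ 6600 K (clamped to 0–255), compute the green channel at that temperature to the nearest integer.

M_in = 10⁶/6504 = 153.75; M_out = 153.75 + (+113) = 266.75.
T_out = 10⁶/266.75 = 3748.8 K → 3750 K; t = 37.5.
G = 99.47·ln 37.5 − 161.1 = 99.47·3.6243 − 161.1 = 199.413.
Rounded: 199.

199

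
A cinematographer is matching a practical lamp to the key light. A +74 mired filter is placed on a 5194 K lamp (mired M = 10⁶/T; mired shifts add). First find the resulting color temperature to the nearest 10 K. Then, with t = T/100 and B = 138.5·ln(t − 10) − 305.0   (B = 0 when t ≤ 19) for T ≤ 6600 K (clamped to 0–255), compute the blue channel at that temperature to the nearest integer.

154

M_in = 10⁶/5194 = 192.53; M_out = 192.53 + (+74) = 266.53.
T_out = 10⁶/266.53 = 3751.9 K → 3750 K; t = 37.5.
B = 138.5·ln(37.5 − 10) − 305.0 = 138.5·ln 27.5 − 305.0 = 138.5·3.3142 − 305.0 = 154.015.
Rounded: 154.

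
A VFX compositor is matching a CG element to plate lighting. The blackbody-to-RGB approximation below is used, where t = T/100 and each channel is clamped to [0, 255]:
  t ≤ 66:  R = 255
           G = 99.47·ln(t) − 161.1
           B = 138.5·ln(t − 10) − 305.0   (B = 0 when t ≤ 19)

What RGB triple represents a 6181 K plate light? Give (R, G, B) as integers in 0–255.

(255, 249, 242)

t = 6181/100 = 61.81; the t ≤ 66 branch applies.
R = 255 by definition for t ≤ 66.
G = 99.47·ln 61.81 − 161.1 = 99.47·4.1241 − 161.1 = 249.121.
B = 138.5·ln(61.81 − 10) − 305.0 = 138.5·ln 51.81 − 305.0 = 138.5·3.9476 − 305.0 = 241.740.
Rounded: (255, 249, 242).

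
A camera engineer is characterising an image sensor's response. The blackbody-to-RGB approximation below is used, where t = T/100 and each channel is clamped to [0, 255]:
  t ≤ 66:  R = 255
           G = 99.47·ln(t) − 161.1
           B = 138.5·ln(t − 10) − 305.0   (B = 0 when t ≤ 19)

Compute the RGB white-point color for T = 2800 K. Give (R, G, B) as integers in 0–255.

t = 2800/100 = 28; the t ≤ 66 branch applies.
R = 255 by definition for t ≤ 66.
G = 99.47·ln 28 − 161.1 = 99.47·3.3322 − 161.1 = 170.354.
B = 138.5·ln(28 − 10) − 305.0 = 138.5·ln 18 − 305.0 = 138.5·2.8904 − 305.0 = 95.316.
Rounded: (255, 170, 95).

(255, 170, 95)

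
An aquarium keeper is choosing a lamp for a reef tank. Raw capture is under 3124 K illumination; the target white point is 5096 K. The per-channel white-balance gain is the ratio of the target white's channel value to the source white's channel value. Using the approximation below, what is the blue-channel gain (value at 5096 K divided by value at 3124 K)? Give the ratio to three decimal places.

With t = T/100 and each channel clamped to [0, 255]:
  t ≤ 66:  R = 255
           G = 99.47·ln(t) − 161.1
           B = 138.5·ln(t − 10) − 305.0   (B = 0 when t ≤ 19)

At 3124 K (t = 31.24):
  B = 138.5·ln(31.24 − 10) − 305.0 = 138.5·ln 21.24 − 305.0 = 138.5·3.0559 − 305.0 = 118.240.
At 5096 K (t = 50.96):
  B = 138.5·ln(50.96 − 10) − 305.0 = 138.5·ln 40.96 − 305.0 = 138.5·3.7126 − 305.0 = 209.195.
Gain = 209.195 / 118.240 = 1.7692 → 1.769.

1.769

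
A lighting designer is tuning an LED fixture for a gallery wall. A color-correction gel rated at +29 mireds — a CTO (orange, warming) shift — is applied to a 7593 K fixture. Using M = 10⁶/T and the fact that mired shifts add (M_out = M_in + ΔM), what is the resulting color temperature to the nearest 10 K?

M_in = 10⁶/7593 = 131.70 mireds.
M_out = 131.70 + (+29) = 160.70 mireds.
T_out = 10⁶/160.70 = 6222.8 K → 6220 K.

6220 K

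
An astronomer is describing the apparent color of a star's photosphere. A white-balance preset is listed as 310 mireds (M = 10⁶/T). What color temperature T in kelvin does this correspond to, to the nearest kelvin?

T = 10⁶ / 310 = 3225.81 K → 3226 K.

3226 K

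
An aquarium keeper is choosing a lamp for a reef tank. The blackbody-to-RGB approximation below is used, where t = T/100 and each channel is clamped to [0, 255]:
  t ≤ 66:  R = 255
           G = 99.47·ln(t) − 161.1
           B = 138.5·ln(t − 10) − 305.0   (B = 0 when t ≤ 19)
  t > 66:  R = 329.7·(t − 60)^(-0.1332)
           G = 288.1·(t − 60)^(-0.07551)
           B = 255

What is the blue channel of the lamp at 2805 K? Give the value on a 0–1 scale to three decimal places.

0.375

t = 2805/100 = 28.05; the t ≤ 66 branch applies.
B = 138.5·ln(28.05 − 10) − 305.0 = 138.5·ln 18.05 − 305.0 = 138.5·2.8931 − 305.0 = 95.701.
On a 0–1 scale: 95.701/255 = 0.3753 → 0.375.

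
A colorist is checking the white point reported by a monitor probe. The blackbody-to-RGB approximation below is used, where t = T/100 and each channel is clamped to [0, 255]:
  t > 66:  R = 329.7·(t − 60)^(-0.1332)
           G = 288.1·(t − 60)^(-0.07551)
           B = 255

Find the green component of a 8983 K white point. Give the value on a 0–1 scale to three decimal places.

t = 8983/100 = 89.83; the t > 66 branch applies.
G = 288.1·(89.83 − 60)^(-0.07551) = 288.1·29.83^(-0.07551) = 288.1·0.77384 = 222.942.
On a 0–1 scale: 222.942/255 = 0.8743 → 0.874.

0.874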